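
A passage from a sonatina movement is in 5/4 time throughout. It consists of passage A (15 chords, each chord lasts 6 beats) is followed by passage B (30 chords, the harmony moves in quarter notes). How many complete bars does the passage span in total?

A: 15 × 6 = 90 beats = 18 bars.
B: 30 × 1 = 30 beats = 6 bars.
Total: 18 + 6 = 24 bars.

24 bars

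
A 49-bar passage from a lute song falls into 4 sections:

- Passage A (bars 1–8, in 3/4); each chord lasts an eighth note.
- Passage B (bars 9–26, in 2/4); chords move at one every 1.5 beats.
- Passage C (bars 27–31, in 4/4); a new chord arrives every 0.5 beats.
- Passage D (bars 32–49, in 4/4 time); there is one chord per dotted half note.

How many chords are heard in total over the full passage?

A: 8 bars × 3 beats = 24 beats; 0.5 beats/chord → 48 chords.
B: 18 bars × 2 beats = 36 beats; 1.5 beats/chord → 24 chords.
C: 5 bars × 4 beats = 20 beats; 0.5 beats/chord → 40 chords.
D: 18 bars × 4 beats = 72 beats; 3 beats/chord → 24 chords.
Total: 48 + 24 + 40 + 24 = 136.

136 chords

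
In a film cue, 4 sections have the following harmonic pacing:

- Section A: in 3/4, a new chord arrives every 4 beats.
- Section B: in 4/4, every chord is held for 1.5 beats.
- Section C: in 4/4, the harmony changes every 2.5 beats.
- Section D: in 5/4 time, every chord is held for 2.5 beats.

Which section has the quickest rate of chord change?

Section B

A: 3/4 = 0.75 chords/bar.
B: 4/1.5 = 8/3 chords/bar.
C: 4/2.5 = 1.6 chords/bar.
D: 5/2.5 = 2 chords/bar.
Fastest is B at 8/3 chords/bar.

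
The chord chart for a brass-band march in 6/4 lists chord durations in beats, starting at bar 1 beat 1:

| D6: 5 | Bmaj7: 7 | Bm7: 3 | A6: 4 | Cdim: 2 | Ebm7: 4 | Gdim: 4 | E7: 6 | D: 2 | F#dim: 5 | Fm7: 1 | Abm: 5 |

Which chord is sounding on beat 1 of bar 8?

Beat 1 of bar 8 is beat (8−1)×6 + 1 = 43 overall.
Running totals: D6 ends at 5, Bmaj7 ends at 12, Bm7 ends at 15, A6 ends at 19, Cdim ends at 21, Ebm7 ends at 25, Gdim ends at 29, E7 ends at 35, D ends at 37, F#dim ends at 42, Fm7 ends at 43.
Beat 43 falls within Fm7.

Fm7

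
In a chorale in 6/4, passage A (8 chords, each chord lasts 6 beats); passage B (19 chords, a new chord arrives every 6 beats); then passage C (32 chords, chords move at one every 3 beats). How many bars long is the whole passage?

43 bars

A: 8 × 6 = 48 beats = 8 bars.
B: 19 × 6 = 114 beats = 19 bars.
C: 32 × 3 = 96 beats = 16 bars.
Total: 8 + 19 + 16 = 43 bars.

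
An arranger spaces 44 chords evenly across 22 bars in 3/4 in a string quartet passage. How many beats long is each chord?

1.5 beats

22 bars × 3 beats/bar = 66 beats total.
66 beats ÷ 44 chords = 1.5 beats per chord.
(That is a dotted quarter note.)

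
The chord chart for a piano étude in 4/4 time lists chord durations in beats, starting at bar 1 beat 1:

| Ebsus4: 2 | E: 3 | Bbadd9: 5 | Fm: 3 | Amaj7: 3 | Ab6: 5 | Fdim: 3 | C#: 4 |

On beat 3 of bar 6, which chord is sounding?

Fdim

Beat 3 of bar 6 is beat (6−1)×4 + 3 = 23 overall.
Running totals: Ebsus4 ends at 2, E ends at 5, Bbadd9 ends at 10, Fm ends at 13, Amaj7 ends at 16, Ab6 ends at 21, Fdim ends at 24.
Beat 23 falls within Fdim.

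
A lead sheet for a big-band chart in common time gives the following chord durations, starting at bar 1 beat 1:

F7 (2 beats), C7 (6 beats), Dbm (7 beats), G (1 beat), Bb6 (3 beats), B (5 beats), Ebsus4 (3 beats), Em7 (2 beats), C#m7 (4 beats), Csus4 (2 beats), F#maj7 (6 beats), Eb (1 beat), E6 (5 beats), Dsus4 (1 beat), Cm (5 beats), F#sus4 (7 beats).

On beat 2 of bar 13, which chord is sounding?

Beat 2 of bar 13 is beat (13−1)×4 + 2 = 50 overall.
Running totals: F7 ends at 2, C7 ends at 8, Dbm ends at 15, G ends at 16, Bb6 ends at 19, B ends at 24, Ebsus4 ends at 27, Em7 ends at 29, C#m7 ends at 33, Csus4 ends at 35, F#maj7 ends at 41, Eb ends at 42, E6 ends at 47, Dsus4 ends at 48, Cm ends at 53.
Beat 50 falls within Cm.

Cm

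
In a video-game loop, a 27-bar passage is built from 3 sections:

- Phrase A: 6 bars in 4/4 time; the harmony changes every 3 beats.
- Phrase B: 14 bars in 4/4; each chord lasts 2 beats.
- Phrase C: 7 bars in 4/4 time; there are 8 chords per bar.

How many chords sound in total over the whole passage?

92 chords

A has 24 beats and chords last 3 each, so 8 chords.
B has 56 beats and chords last 2 each, so 28 chords.
C has 28 beats and chords last 0.5 each, so 56 chords.
Total: 8 + 28 + 56 = 92.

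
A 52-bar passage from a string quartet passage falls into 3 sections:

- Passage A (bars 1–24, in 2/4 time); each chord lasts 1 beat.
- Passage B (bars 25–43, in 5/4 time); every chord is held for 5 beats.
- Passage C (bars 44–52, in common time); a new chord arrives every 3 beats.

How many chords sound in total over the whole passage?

79 chords

A: 24 bars × 2 beats = 48 beats; 1 beat/chord → 48 chords.
B: 19 bars × 5 beats = 95 beats; 5 beats/chord → 19 chords.
C: 9 bars × 4 beats = 36 beats; 3 beats/chord → 12 chords.
Total: 48 + 19 + 12 = 79.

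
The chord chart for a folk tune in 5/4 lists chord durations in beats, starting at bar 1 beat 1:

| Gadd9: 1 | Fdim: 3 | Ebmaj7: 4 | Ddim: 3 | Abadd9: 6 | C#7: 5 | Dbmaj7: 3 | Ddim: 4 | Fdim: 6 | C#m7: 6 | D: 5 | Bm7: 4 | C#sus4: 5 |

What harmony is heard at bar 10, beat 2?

Beat 2 of bar 10 is beat (10−1)×5 + 2 = 47 overall.
Running totals: Gadd9 ends at 1, Fdim ends at 4, Ebmaj7 ends at 8, Ddim ends at 11, Abadd9 ends at 17, C#7 ends at 22, Dbmaj7 ends at 25, Ddim ends at 29, Fdim ends at 35, C#m7 ends at 41, D ends at 46, Bm7 ends at 50.
Beat 47 falls within Bm7.

Bm7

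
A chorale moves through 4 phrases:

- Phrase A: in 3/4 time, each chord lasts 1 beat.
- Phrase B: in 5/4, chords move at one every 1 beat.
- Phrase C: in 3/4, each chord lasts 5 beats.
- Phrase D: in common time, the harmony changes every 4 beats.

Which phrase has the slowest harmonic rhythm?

A: each chord is 1 beat in 3/4, so 3 per bar.
B: each chord is 1 beat in 5/4, so 5 per bar.
C: each chord is 5 beats in 3/4, so 0.6 per bar.
D: each chord is 4 beats in 4/4, so 1 per bar.
Slowest is C at 0.6 chords/bar.

Phrase C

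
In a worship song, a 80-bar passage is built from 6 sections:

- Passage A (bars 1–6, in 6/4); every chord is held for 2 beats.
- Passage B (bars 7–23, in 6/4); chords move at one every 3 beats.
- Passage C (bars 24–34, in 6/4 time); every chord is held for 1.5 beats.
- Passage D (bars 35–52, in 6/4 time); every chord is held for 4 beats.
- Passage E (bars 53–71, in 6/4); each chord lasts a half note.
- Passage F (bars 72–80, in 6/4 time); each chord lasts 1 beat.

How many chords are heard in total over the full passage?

A: 6 bars × 6 beats = 36 beats; 2 beats/chord → 18 chords.
B: 17 bars × 6 beats = 102 beats; 3 beats/chord → 34 chords.
C: 11 bars × 6 beats = 66 beats; 1.5 beats/chord → 44 chords.
D: 18 bars × 6 beats = 108 beats; 4 beats/chord → 27 chords.
E: 19 bars × 6 beats = 114 beats; 2 beats/chord → 57 chords.
F: 9 bars × 6 beats = 54 beats; 1 beat/chord → 54 chords.
Total: 18 + 34 + 44 + 27 + 57 + 54 = 234.

234 chords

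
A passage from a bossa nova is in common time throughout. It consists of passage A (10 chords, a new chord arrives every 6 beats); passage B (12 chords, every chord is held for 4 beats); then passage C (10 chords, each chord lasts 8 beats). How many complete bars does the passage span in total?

47 bars

A: 10 × 6 = 60 beats = 15 bars.
B: 12 × 4 = 48 beats = 12 bars.
C: 10 × 8 = 80 beats = 20 bars.
Total: 15 + 12 + 20 = 47 bars.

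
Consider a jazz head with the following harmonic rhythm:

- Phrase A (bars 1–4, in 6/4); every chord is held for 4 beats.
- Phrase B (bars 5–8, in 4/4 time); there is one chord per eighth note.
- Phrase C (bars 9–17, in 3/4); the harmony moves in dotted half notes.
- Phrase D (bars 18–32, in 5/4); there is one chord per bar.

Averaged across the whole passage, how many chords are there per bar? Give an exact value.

A: 4 × 6 = 24 beats ÷ 4 = 6 chords.
B: 4 × 4 = 16 beats ÷ 0.5 = 32 chords.
C: 9 × 3 = 27 beats ÷ 3 = 9 chords.
D: 15 × 5 = 75 beats ÷ 5 = 15 chords.
Overall: 62 chords over 32 bars → 62/32 = 31/16 chords per bar.

31/16 chords per bar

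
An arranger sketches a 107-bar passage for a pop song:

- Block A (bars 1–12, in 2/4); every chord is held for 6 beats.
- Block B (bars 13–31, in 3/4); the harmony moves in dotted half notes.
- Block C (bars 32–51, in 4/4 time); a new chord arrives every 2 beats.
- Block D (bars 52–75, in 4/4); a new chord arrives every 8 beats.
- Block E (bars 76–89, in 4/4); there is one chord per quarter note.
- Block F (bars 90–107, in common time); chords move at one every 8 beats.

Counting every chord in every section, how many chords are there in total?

A: 12·2 = 24 beats, 24/6 = 4 chords.
B: 19·3 = 57 beats, 57/3 = 19 chords.
C: 20·4 = 80 beats, 80/2 = 40 chords.
D: 24·4 = 96 beats, 96/8 = 12 chords.
E: 14·4 = 56 beats, 56/1 = 56 chords.
F: 18·4 = 72 beats, 72/8 = 9 chords.
Total: 4 + 19 + 40 + 12 + 56 + 9 = 140.

140 chords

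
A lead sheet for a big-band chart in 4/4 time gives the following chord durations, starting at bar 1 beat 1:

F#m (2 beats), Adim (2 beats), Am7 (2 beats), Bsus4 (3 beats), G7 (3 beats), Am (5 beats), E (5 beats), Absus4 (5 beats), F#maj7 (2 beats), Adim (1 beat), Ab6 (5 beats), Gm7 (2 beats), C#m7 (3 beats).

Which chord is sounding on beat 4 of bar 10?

C#m7

Beat 4 of bar 10 is beat (10−1)×4 + 4 = 40 overall.
Running totals: F#m ends at 2, Adim ends at 4, Am7 ends at 6, Bsus4 ends at 9, G7 ends at 12, Am ends at 17, E ends at 22, Absus4 ends at 27, F#maj7 ends at 29, Adim ends at 30, Ab6 ends at 35, Gm7 ends at 37, C#m7 ends at 40.
Beat 40 falls within C#m7.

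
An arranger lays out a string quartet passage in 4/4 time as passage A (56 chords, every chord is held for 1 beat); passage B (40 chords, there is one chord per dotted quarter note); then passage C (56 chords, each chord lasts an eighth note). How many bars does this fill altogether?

36 bars

A: 56 × 1 = 56 beats = 14 bars.
B: 40 × 1.5 = 60 beats = 15 bars.
C: 56 × 0.5 = 28 beats = 7 bars.
Total: 14 + 15 + 7 = 36 bars.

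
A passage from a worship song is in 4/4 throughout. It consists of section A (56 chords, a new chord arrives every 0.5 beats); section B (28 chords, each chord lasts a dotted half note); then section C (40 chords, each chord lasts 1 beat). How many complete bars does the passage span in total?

A: 56 × 0.5 = 28 beats = 7 bars.
B: 28 × 3 = 84 beats = 21 bars.
C: 40 × 1 = 40 beats = 10 bars.
Total: 7 + 21 + 10 = 38 bars.

38 bars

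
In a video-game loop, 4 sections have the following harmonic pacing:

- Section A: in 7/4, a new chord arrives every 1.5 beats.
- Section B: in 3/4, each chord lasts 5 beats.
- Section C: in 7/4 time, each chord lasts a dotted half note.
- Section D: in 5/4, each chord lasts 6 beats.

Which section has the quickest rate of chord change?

A: each chord is 1.5 beats in 7/4, so 14/3 per bar.
B: each chord is 5 beats in 3/4, so 0.6 per bar.
C: each chord is 3 beats in 7/4, so 7/3 per bar.
D: each chord is 6 beats in 5/4, so 5/6 per bar.
Fastest is A at 14/3 chords/bar.

Section A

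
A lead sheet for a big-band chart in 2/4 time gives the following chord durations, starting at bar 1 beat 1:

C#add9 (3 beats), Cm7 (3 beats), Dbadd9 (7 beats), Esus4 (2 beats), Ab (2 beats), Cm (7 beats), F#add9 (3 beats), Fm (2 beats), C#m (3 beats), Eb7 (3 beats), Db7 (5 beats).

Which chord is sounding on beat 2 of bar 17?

Eb7

Beat 2 of bar 17 is beat (17−1)×2 + 2 = 34 overall.
Running totals: C#add9 ends at 3, Cm7 ends at 6, Dbadd9 ends at 13, Esus4 ends at 15, Ab ends at 17, Cm ends at 24, F#add9 ends at 27, Fm ends at 29, C#m ends at 32, Eb7 ends at 35.
Beat 34 falls within Eb7.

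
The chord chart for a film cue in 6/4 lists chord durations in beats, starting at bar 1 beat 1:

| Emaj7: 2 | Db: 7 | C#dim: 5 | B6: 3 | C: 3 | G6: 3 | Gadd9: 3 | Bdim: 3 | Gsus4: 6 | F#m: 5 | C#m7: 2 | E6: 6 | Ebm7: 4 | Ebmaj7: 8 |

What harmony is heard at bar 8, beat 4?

E6

Beat 4 of bar 8 is beat (8−1)×6 + 4 = 46 overall.
Running totals: Emaj7 ends at 2, Db ends at 9, C#dim ends at 14, B6 ends at 17, C ends at 20, G6 ends at 23, Gadd9 ends at 26, Bdim ends at 29, Gsus4 ends at 35, F#m ends at 40, C#m7 ends at 42, E6 ends at 48.
Beat 46 falls within E6.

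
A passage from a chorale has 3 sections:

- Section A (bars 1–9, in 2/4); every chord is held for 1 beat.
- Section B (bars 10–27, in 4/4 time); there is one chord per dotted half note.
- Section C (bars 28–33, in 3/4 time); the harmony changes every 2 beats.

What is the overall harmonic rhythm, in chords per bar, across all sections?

17/11 chords per bar

A: 9 bars of 2 beats is 18 beats; at 1 beat each that's 18 chords.
B: 18 bars of 4 beats is 72 beats; at 3 beats each that's 24 chords.
C: 6 bars of 3 beats is 18 beats; at 2 beats each that's 9 chords.
Overall: 51 chords over 33 bars → 51/33 = 17/11 chords per bar.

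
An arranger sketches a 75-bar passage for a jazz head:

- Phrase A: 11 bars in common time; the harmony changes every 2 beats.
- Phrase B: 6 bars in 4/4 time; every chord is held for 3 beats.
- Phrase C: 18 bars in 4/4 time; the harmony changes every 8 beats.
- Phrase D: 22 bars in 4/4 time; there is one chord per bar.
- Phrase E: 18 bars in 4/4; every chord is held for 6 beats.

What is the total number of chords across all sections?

A: 11·4 = 44 beats, 44/2 = 22 chords.
B: 6·4 = 24 beats, 24/3 = 8 chords.
C: 18·4 = 72 beats, 72/8 = 9 chords.
D: 22·4 = 88 beats, 88/4 = 22 chords.
E: 18·4 = 72 beats, 72/6 = 12 chords.
Total: 22 + 8 + 9 + 22 + 12 = 73.

73 chords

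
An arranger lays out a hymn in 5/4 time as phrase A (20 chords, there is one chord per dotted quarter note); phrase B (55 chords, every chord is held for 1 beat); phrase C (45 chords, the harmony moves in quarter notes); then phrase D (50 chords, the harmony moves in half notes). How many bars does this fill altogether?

A: 20 × 1.5 = 30 beats = 6 bars.
B: 55 × 1 = 55 beats = 11 bars.
C: 45 × 1 = 45 beats = 9 bars.
D: 50 × 2 = 100 beats = 20 bars.
Total: 6 + 11 + 9 + 20 = 46 bars.

46 bars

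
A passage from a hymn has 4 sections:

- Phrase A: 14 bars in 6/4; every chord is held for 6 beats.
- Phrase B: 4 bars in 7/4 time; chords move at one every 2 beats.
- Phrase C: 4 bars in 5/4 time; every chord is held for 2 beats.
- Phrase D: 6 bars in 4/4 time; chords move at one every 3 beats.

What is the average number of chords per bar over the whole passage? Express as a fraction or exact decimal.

A: 14 × 6 = 84 beats ÷ 6 = 14 chords.
B: 4 × 7 = 28 beats ÷ 2 = 14 chords.
C: 4 × 5 = 20 beats ÷ 2 = 10 chords.
D: 6 × 4 = 24 beats ÷ 3 = 8 chords.
Overall: 46 chords over 28 bars → 46/28 = 23/14 chords per bar.

23/14 chords per bar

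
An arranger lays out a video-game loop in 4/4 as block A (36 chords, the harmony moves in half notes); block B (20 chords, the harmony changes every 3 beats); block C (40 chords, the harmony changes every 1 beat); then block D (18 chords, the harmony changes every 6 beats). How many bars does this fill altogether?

70 bars

A: 36 × 2 = 72 beats = 18 bars.
B: 20 × 3 = 60 beats = 15 bars.
C: 40 × 1 = 40 beats = 10 bars.
D: 18 × 6 = 108 beats = 27 bars.
Total: 18 + 15 + 10 + 27 = 70 bars.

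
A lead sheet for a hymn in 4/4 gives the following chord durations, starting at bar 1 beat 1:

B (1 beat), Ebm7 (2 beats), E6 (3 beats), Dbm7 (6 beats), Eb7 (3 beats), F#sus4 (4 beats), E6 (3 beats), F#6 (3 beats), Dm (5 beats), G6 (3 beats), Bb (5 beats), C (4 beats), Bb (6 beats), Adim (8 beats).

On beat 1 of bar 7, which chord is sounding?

Beat 1 of bar 7 is beat (7−1)×4 + 1 = 25 overall.
Running totals: B ends at 1, Ebm7 ends at 3, E6 ends at 6, Dbm7 ends at 12, Eb7 ends at 15, F#sus4 ends at 19, E6 ends at 22, F#6 ends at 25.
Beat 25 falls within F#6.

F#6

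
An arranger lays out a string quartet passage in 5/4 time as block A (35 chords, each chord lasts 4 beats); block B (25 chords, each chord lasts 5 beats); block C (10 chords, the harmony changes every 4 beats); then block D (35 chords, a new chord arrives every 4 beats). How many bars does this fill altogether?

89 bars

A: 35 × 4 = 140 beats = 28 bars.
B: 25 × 5 = 125 beats = 25 bars.
C: 10 × 4 = 40 beats = 8 bars.
D: 35 × 4 = 140 beats = 28 bars.
Total: 28 + 25 + 8 + 28 = 89 bars.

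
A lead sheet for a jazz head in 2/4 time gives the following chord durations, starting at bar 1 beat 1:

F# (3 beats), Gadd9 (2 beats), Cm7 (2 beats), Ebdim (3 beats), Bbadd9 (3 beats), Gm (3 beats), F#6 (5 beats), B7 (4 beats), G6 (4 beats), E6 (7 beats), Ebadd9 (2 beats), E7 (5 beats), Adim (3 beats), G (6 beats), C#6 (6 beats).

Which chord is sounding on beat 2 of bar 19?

Ebadd9

Beat 2 of bar 19 is beat (19−1)×2 + 2 = 38 overall.
Running totals: F# ends at 3, Gadd9 ends at 5, Cm7 ends at 7, Ebdim ends at 10, Bbadd9 ends at 13, Gm ends at 16, F#6 ends at 21, B7 ends at 25, G6 ends at 29, E6 ends at 36, Ebadd9 ends at 38.
Beat 38 falls within Ebadd9.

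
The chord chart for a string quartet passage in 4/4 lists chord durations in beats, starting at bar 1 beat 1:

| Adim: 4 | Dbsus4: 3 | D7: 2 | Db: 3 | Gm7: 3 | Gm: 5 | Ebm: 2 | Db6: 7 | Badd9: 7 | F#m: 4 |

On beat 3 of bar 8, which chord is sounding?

Badd9

Beat 3 of bar 8 is beat (8−1)×4 + 3 = 31 overall.
Running totals: Adim ends at 4, Dbsus4 ends at 7, D7 ends at 9, Db ends at 12, Gm7 ends at 15, Gm ends at 20, Ebm ends at 22, Db6 ends at 29, Badd9 ends at 36.
Beat 31 falls within Badd9.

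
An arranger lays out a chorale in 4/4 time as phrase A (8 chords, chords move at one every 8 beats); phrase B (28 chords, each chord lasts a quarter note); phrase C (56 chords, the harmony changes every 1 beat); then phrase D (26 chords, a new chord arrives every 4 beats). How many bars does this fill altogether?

63 bars

A: 8 × 8 = 64 beats = 16 bars.
B: 28 × 1 = 28 beats = 7 bars.
C: 56 × 1 = 56 beats = 14 bars.
D: 26 × 4 = 104 beats = 26 bars.
Total: 16 + 7 + 14 + 26 = 63 bars.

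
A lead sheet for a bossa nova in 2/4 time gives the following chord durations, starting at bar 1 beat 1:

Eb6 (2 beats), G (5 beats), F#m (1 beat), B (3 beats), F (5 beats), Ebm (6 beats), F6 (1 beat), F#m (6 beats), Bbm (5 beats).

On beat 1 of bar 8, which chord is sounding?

F

Beat 1 of bar 8 is beat (8−1)×2 + 1 = 15 overall.
Running totals: Eb6 ends at 2, G ends at 7, F#m ends at 8, B ends at 11, F ends at 16.
Beat 15 falls within F.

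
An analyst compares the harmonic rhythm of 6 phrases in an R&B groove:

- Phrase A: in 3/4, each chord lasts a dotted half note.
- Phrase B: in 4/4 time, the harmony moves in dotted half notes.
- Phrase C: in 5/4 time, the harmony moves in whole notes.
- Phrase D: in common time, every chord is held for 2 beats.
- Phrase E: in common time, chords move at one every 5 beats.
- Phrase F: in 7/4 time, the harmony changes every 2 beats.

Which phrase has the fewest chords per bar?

A: each chord is 3 beats in 3/4, so 1 per bar.
B: each chord is 3 beats in 4/4, so 4/3 per bar.
C: each chord is 4 beats in 5/4, so 1.25 per bar.
D: each chord is 2 beats in 4/4, so 2 per bar.
E: each chord is 5 beats in 4/4, so 0.8 per bar.
F: each chord is 2 beats in 7/4, so 3.5 per bar.
Slowest is E at 0.8 chords/bar.

Phrase E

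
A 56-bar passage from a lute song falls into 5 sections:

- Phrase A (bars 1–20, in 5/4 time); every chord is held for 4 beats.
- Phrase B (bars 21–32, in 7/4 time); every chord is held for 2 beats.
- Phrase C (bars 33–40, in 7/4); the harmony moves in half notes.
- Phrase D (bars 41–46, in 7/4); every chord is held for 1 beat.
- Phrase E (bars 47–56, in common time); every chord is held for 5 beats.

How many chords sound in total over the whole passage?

A has 100 beats and chords last 4 each, so 25 chords.
B has 84 beats and chords last 2 each, so 42 chords.
C has 56 beats and chords last 2 each, so 28 chords.
D has 42 beats and chords last 1 each, so 42 chords.
E has 40 beats and chords last 5 each, so 8 chords.
Total: 25 + 42 + 28 + 42 + 8 = 145.

145 chords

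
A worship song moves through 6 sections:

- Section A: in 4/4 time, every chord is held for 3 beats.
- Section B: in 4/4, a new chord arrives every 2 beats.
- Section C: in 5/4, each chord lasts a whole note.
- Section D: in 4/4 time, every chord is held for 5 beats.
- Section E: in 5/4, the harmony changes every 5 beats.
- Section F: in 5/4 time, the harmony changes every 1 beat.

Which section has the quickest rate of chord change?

A: 4 beats/bar ÷ 3 beats/chord = 4/3 chords/bar.
B: 4 beats/bar ÷ 2 beats/chord = 2 chords/bar.
C: 5 beats/bar ÷ 4 beats/chord = 1.25 chords/bar.
D: 4 beats/bar ÷ 5 beats/chord = 0.8 chords/bar.
E: 5 beats/bar ÷ 5 beats/chord = 1 chord/bar.
F: 5 beats/bar ÷ 1 beat/chord = 5 chords/bar.
Fastest is F at 5 chords/bar.

Section F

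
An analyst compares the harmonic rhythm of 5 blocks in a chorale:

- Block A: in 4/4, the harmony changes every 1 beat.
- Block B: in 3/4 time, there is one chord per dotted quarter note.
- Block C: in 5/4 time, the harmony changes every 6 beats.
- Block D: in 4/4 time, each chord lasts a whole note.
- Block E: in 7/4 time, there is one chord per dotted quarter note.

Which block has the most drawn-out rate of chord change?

Block C

A: 4 beats/bar ÷ 1 beat/chord = 4 chords/bar.
B: 3 beats/bar ÷ 1.5 beats/chord = 2 chords/bar.
C: 5 beats/bar ÷ 6 beats/chord = 5/6 chords/bar.
D: 4 beats/bar ÷ 4 beats/chord = 1 chord/bar.
E: 7 beats/bar ÷ 1.5 beats/chord = 14/3 chords/bar.
Slowest is C at 5/6 chords/bar.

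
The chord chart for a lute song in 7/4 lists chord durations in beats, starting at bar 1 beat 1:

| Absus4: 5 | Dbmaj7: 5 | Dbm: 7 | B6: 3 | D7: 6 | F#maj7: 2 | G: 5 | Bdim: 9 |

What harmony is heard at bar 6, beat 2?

Beat 2 of bar 6 is beat (6−1)×7 + 2 = 37 overall.
Running totals: Absus4 ends at 5, Dbmaj7 ends at 10, Dbm ends at 17, B6 ends at 20, D7 ends at 26, F#maj7 ends at 28, G ends at 33, Bdim ends at 42.
Beat 37 falls within Bdim.

Bdim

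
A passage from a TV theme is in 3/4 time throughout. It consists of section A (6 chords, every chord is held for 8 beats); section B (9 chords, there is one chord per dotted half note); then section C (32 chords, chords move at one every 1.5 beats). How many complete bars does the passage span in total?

A: 6 × 8 = 48 beats = 16 bars.
B: 9 × 3 = 27 beats = 9 bars.
C: 32 × 1.5 = 48 beats = 16 bars.
Total: 16 + 9 + 16 = 41 bars.

41 bars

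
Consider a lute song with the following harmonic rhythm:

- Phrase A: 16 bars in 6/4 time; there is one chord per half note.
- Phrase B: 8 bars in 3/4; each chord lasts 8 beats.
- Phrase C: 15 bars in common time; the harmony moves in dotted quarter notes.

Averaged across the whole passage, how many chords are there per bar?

A: 16 bars of 6 beats is 96 beats; at 2 beats each that's 48 chords.
B: 8 bars of 3 beats is 24 beats; at 8 beats each that's 3 chords.
C: 15 bars of 4 beats is 60 beats; at 1.5 beats each that's 40 chords.
Overall: 91 chords over 39 bars → 91/39 = 7/3 chords per bar.

7/3 chords per bar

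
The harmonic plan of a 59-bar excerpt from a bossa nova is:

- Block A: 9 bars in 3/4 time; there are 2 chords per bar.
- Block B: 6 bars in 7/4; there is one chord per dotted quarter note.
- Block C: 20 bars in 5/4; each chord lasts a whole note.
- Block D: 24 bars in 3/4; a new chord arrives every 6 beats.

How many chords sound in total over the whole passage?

A has 27 beats and chords last 1.5 each, so 18 chords.
B has 42 beats and chords last 1.5 each, so 28 chords.
C has 100 beats and chords last 4 each, so 25 chords.
D has 72 beats and chords last 6 each, so 12 chords.
Total: 18 + 28 + 25 + 12 = 83.

83 chords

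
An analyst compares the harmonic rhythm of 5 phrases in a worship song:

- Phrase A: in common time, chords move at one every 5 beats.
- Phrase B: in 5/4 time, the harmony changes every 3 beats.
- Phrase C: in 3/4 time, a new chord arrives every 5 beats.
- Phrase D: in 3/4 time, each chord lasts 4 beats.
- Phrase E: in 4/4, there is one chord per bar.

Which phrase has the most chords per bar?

Phrase B

A: 4 beats/bar ÷ 5 beats/chord = 0.8 chords/bar.
B: 5 beats/bar ÷ 3 beats/chord = 5/3 chords/bar.
C: 3 beats/bar ÷ 5 beats/chord = 0.6 chords/bar.
D: 3 beats/bar ÷ 4 beats/chord = 0.75 chords/bar.
E: 4 beats/bar ÷ 4 beats/chord = 1 chord/bar.
Fastest is B at 5/3 chords/bar.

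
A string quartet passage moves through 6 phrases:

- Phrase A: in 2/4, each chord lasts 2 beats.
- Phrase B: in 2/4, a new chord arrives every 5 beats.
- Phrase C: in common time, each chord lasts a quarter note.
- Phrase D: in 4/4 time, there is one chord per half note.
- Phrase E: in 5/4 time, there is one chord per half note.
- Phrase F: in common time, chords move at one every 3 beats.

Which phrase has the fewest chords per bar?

A: 2 beats/bar ÷ 2 beats/chord = 1 chord/bar.
B: 2 beats/bar ÷ 5 beats/chord = 0.4 chords/bar.
C: 4 beats/bar ÷ 1 beat/chord = 4 chords/bar.
D: 4 beats/bar ÷ 2 beats/chord = 2 chords/bar.
E: 5 beats/bar ÷ 2 beats/chord = 2.5 chords/bar.
F: 4 beats/bar ÷ 3 beats/chord = 4/3 chords/bar.
Slowest is B at 0.4 chords/bar.

Phrase B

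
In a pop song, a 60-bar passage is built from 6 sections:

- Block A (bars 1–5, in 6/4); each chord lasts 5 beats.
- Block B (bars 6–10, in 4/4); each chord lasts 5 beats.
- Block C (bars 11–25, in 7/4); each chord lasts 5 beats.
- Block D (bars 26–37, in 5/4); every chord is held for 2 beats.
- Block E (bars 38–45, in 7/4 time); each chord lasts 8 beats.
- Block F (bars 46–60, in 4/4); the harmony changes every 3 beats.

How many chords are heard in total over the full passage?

A: 5·6 = 30 beats, 30/5 = 6 chords.
B: 5·4 = 20 beats, 20/5 = 4 chords.
C: 15·7 = 105 beats, 105/5 = 21 chords.
D: 12·5 = 60 beats, 60/2 = 30 chords.
E: 8·7 = 56 beats, 56/8 = 7 chords.
F: 15·4 = 60 beats, 60/3 = 20 chords.
Total: 6 + 4 + 21 + 30 + 7 + 20 = 88.

88 chords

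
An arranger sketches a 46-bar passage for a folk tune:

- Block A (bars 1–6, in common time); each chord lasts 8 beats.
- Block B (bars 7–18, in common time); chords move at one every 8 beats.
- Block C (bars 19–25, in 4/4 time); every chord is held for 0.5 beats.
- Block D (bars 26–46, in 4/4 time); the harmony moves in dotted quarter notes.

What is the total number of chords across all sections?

A: 6·4 = 24 beats, 24/8 = 3 chords.
B: 12·4 = 48 beats, 48/8 = 6 chords.
C: 7·4 = 28 beats, 28/0.5 = 56 chords.
D: 21·4 = 84 beats, 84/1.5 = 56 chords.
Total: 3 + 6 + 56 + 56 = 121.

121 chords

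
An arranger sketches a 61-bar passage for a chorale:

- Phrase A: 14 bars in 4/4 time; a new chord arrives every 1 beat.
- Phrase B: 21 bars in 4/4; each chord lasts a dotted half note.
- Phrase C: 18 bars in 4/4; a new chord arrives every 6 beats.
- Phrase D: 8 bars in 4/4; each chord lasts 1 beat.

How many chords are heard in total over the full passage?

A: 14 bars × 4 beats = 56 beats; 1 beat/chord → 56 chords.
B: 21 bars × 4 beats = 84 beats; 3 beats/chord → 28 chords.
C: 18 bars × 4 beats = 72 beats; 6 beats/chord → 12 chords.
D: 8 bars × 4 beats = 32 beats; 1 beat/chord → 32 chords.
Total: 56 + 28 + 12 + 32 = 128.

128 chords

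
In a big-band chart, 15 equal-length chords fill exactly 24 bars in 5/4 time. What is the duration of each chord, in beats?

8 beats

24 bars × 5 beats/bar = 120 beats total.
120 beats ÷ 15 chords = 8 beats per chord.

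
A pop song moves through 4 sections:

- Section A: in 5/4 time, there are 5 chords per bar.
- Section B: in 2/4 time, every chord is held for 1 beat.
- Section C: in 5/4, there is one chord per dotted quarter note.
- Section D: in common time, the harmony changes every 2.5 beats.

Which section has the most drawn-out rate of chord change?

A: 5 beats/bar ÷ 1 beat/chord = 5 chords/bar.
B: 2 beats/bar ÷ 1 beat/chord = 2 chords/bar.
C: 5 beats/bar ÷ 1.5 beats/chord = 10/3 chords/bar.
D: 4 beats/bar ÷ 2.5 beats/chord = 1.6 chords/bar.
Slowest is D at 1.6 chords/bar.

Section D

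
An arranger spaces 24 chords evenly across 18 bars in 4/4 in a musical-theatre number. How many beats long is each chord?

18 bars × 4 beats/bar = 72 beats total.
72 beats ÷ 24 chords = 3 beats per chord.
(That is a dotted half note.)

3 beats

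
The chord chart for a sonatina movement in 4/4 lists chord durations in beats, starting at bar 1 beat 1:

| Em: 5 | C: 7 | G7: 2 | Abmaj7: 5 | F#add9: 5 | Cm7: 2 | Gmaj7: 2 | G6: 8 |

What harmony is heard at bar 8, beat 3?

Beat 3 of bar 8 is beat (8−1)×4 + 3 = 31 overall.
Running totals: Em ends at 5, C ends at 12, G7 ends at 14, Abmaj7 ends at 19, F#add9 ends at 24, Cm7 ends at 26, Gmaj7 ends at 28, G6 ends at 36.
Beat 31 falls within G6.

G6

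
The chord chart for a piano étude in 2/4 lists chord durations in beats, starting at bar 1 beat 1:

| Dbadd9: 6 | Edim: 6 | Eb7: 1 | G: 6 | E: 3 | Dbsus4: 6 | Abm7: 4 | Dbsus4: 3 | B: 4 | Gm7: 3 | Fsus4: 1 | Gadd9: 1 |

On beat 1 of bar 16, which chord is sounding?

Beat 1 of bar 16 is beat (16−1)×2 + 1 = 31 overall.
Running totals: Dbadd9 ends at 6, Edim ends at 12, Eb7 ends at 13, G ends at 19, E ends at 22, Dbsus4 ends at 28, Abm7 ends at 32.
Beat 31 falls within Abm7.

Abm7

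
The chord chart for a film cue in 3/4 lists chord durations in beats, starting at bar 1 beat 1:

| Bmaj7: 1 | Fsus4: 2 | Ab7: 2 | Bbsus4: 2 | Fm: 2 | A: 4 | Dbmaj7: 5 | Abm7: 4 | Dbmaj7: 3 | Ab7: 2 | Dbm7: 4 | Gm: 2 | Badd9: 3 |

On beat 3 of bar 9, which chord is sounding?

Beat 3 of bar 9 is beat (9−1)×3 + 3 = 27 overall.
Running totals: Bmaj7 ends at 1, Fsus4 ends at 3, Ab7 ends at 5, Bbsus4 ends at 7, Fm ends at 9, A ends at 13, Dbmaj7 ends at 18, Abm7 ends at 22, Dbmaj7 ends at 25, Ab7 ends at 27.
Beat 27 falls within Ab7.

Ab7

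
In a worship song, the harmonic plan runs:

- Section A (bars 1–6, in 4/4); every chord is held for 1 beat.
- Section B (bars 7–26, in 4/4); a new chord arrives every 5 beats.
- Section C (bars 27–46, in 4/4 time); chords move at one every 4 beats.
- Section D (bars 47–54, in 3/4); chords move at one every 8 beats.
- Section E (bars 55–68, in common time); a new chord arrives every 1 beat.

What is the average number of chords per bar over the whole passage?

A: 6 bars of 4 beats is 24 beats; at 1 beat each that's 24 chords.
B: 20 bars of 4 beats is 80 beats; at 5 beats each that's 16 chords.
C: 20 bars of 4 beats is 80 beats; at 4 beats each that's 20 chords.
D: 8 bars of 3 beats is 24 beats; at 8 beats each that's 3 chords.
E: 14 bars of 4 beats is 56 beats; at 1 beat each that's 56 chords.
Overall: 119 chords over 68 bars → 119/68 = 1.75 chords per bar.

1.75 chords per bar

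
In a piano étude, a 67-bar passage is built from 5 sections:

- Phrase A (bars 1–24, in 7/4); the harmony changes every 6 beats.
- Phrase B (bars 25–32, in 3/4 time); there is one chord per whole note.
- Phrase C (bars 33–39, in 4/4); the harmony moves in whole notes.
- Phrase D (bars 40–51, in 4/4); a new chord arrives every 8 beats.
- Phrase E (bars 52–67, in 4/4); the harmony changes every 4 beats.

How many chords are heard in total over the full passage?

A: 24·7 = 168 beats, 168/6 = 28 chords.
B: 8·3 = 24 beats, 24/4 = 6 chords.
C: 7·4 = 28 beats, 28/4 = 7 chords.
D: 12·4 = 48 beats, 48/8 = 6 chords.
E: 16·4 = 64 beats, 64/4 = 16 chords.
Total: 28 + 6 + 7 + 6 + 16 = 63.

63 chords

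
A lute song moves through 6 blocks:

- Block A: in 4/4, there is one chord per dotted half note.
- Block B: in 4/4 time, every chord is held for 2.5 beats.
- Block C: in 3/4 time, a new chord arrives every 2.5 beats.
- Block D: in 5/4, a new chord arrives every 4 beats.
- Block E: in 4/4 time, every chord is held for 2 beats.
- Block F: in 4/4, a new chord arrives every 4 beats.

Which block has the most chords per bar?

Block E

A: 4/3 = 4/3 chords/bar.
B: 4/2.5 = 1.6 chords/bar.
C: 3/2.5 = 1.2 chords/bar.
D: 5/4 = 1.25 chords/bar.
E: 4/2 = 2 chords/bar.
F: 4/4 = 1 chord/bar.
Fastest is E at 2 chords/bar.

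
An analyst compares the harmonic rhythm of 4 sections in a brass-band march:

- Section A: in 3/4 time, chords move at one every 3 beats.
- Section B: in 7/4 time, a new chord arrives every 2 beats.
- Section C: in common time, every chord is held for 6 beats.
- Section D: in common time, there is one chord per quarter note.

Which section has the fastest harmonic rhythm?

Section D

A: each chord is 3 beats in 3/4, so 1 per bar.
B: each chord is 2 beats in 7/4, so 3.5 per bar.
C: each chord is 6 beats in 4/4, so 2/3 per bar.
D: each chord is 1 beat in 4/4, so 4 per bar.
Fastest is D at 4 chords/bar.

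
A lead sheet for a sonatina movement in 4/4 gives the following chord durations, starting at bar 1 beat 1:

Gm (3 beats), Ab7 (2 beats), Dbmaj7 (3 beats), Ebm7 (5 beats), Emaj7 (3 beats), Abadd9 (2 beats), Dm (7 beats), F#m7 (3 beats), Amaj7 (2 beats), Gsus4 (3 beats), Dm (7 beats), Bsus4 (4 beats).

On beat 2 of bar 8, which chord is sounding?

Beat 2 of bar 8 is beat (8−1)×4 + 2 = 30 overall.
Running totals: Gm ends at 3, Ab7 ends at 5, Dbmaj7 ends at 8, Ebm7 ends at 13, Emaj7 ends at 16, Abadd9 ends at 18, Dm ends at 25, F#m7 ends at 28, Amaj7 ends at 30.
Beat 30 falls within Amaj7.

Amaj7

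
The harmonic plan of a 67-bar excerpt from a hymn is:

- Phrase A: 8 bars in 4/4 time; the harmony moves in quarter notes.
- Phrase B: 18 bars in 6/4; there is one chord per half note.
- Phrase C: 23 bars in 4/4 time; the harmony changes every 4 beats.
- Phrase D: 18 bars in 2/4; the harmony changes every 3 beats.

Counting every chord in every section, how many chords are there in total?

121 chords

A has 32 beats and chords last 1 each, so 32 chords.
B has 108 beats and chords last 2 each, so 54 chords.
C has 92 beats and chords last 4 each, so 23 chords.
D has 36 beats and chords last 3 each, so 12 chords.
Total: 32 + 54 + 23 + 12 = 121.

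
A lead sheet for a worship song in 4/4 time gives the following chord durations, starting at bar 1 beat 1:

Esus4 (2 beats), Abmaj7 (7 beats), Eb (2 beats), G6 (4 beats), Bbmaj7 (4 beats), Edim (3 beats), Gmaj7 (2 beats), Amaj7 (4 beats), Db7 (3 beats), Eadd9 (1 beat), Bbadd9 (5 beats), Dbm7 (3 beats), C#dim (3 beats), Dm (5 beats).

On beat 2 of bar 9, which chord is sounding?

Bbadd9

Beat 2 of bar 9 is beat (9−1)×4 + 2 = 34 overall.
Running totals: Esus4 ends at 2, Abmaj7 ends at 9, Eb ends at 11, G6 ends at 15, Bbmaj7 ends at 19, Edim ends at 22, Gmaj7 ends at 24, Amaj7 ends at 28, Db7 ends at 31, Eadd9 ends at 32, Bbadd9 ends at 37.
Beat 34 falls within Bbadd9.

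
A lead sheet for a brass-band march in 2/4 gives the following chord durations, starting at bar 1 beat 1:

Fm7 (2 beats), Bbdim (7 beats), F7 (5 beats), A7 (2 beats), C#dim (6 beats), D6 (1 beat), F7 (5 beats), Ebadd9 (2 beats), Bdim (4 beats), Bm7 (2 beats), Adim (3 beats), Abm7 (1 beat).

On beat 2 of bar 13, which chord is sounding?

Beat 2 of bar 13 is beat (13−1)×2 + 2 = 26 overall.
Running totals: Fm7 ends at 2, Bbdim ends at 9, F7 ends at 14, A7 ends at 16, C#dim ends at 22, D6 ends at 23, F7 ends at 28.
Beat 26 falls within F7.

F7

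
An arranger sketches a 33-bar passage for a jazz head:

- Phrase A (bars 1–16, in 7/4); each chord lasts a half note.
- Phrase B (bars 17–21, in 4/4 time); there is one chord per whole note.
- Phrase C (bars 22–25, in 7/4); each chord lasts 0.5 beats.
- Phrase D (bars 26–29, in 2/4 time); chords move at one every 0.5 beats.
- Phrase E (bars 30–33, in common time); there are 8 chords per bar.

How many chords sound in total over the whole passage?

165 chords

A: 16 bars × 7 beats = 112 beats; 2 beats/chord → 56 chords.
B: 5 bars × 4 beats = 20 beats; 4 beats/chord → 5 chords.
C: 4 bars × 7 beats = 28 beats; 0.5 beats/chord → 56 chords.
D: 4 bars × 2 beats = 8 beats; 0.5 beats/chord → 16 chords.
E: 4 bars × 4 beats = 16 beats; 0.5 beats/chord → 32 chords.
Total: 56 + 5 + 56 + 16 + 32 = 165.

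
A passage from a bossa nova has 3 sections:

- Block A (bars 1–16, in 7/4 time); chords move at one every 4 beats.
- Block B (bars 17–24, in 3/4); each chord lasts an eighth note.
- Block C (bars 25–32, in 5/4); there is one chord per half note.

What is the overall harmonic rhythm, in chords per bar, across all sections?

3 chords per bar

A: 16 × 7 = 112 beats ÷ 4 = 28 chords.
B: 8 × 3 = 24 beats ÷ 0.5 = 48 chords.
C: 8 × 5 = 40 beats ÷ 2 = 20 chords.
Overall: 96 chords over 32 bars → 96/32 = 3 chords per bar.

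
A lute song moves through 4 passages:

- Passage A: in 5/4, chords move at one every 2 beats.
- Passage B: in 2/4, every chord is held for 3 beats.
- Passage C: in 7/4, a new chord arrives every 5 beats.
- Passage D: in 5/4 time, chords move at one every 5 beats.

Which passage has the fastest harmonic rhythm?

Passage A

A: 5 beats/bar ÷ 2 beats/chord = 2.5 chords/bar.
B: 2 beats/bar ÷ 3 beats/chord = 2/3 chords/bar.
C: 7 beats/bar ÷ 5 beats/chord = 1.4 chords/bar.
D: 5 beats/bar ÷ 5 beats/chord = 1 chord/bar.
Fastest is A at 2.5 chords/bar.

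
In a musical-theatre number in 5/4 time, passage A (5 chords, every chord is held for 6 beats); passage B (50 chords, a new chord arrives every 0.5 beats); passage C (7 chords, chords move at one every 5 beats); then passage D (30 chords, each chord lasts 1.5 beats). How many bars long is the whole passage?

A: 5 × 6 = 30 beats = 6 bars.
B: 50 × 0.5 = 25 beats = 5 bars.
C: 7 × 5 = 35 beats = 7 bars.
D: 30 × 1.5 = 45 beats = 9 bars.
Total: 6 + 5 + 7 + 9 = 27 bars.

27 bars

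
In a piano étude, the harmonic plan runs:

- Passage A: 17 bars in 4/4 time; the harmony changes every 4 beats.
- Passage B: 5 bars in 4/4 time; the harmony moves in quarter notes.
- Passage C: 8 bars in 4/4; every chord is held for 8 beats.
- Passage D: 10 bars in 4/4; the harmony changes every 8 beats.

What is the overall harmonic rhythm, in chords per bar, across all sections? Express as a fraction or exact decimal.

1.15 chords per bar

A: 17 × 4 = 68 beats ÷ 4 = 17 chords.
B: 5 × 4 = 20 beats ÷ 1 = 20 chords.
C: 8 × 4 = 32 beats ÷ 8 = 4 chords.
D: 10 × 4 = 40 beats ÷ 8 = 5 chords.
Overall: 46 chords over 40 bars → 46/40 = 1.15 chords per bar.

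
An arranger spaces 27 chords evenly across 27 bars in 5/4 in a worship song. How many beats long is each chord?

5 beats

27 bars × 5 beats/bar = 135 beats total.
135 beats ÷ 27 chords = 5 beats per chord.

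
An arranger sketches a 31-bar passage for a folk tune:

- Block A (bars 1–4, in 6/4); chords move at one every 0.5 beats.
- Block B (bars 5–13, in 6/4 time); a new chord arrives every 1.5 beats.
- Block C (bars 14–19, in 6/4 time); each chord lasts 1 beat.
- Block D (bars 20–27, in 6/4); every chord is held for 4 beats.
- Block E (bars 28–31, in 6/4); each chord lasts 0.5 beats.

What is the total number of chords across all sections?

180 chords

A has 24 beats and chords last 0.5 each, so 48 chords.
B has 54 beats and chords last 1.5 each, so 36 chords.
C has 36 beats and chords last 1 each, so 36 chords.
D has 48 beats and chords last 4 each, so 12 chords.
E has 24 beats and chords last 0.5 each, so 48 chords.
Total: 48 + 36 + 36 + 12 + 48 = 180.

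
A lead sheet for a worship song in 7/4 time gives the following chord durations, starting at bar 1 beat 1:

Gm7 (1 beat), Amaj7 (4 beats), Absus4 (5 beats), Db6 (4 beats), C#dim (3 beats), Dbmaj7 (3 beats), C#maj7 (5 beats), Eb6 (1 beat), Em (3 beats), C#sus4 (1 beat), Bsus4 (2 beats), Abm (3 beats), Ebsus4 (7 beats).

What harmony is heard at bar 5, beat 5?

Beat 5 of bar 5 is beat (5−1)×7 + 5 = 33 overall.
Running totals: Gm7 ends at 1, Amaj7 ends at 5, Absus4 ends at 10, Db6 ends at 14, C#dim ends at 17, Dbmaj7 ends at 20, C#maj7 ends at 25, Eb6 ends at 26, Em ends at 29, C#sus4 ends at 30, Bsus4 ends at 32, Abm ends at 35.
Beat 33 falls within Abm.

Abm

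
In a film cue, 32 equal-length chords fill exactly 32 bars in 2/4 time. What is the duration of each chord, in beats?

32 bars × 2 beats/bar = 64 beats total.
64 beats ÷ 32 chords = 2 beats per chord.
(That is a half note.)

2 beats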